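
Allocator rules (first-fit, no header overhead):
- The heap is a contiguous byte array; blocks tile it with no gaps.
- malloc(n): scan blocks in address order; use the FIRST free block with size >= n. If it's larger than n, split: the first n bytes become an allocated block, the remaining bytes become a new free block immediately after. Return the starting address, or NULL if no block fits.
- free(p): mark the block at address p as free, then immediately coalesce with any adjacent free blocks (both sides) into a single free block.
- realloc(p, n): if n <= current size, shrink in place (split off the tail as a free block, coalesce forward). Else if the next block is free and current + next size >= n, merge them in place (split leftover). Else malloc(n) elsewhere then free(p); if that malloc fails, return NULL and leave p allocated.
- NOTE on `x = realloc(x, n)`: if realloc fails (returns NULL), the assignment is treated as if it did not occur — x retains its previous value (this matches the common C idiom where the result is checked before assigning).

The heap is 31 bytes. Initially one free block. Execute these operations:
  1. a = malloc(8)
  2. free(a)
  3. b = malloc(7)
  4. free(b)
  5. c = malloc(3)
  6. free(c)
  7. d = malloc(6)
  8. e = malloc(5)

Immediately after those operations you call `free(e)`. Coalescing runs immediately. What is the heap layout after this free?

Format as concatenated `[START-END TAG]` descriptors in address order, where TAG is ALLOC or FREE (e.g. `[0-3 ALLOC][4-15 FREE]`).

Answer: [0-5 ALLOC][6-30 FREE]

Derivation:
Op 1: a = malloc(8) -> a = 0; heap: [0-7 ALLOC][8-30 FREE]
Op 2: free(a) -> (freed a); heap: [0-30 FREE]
Op 3: b = malloc(7) -> b = 0; heap: [0-6 ALLOC][7-30 FREE]
Op 4: free(b) -> (freed b); heap: [0-30 FREE]
Op 5: c = malloc(3) -> c = 0; heap: [0-2 ALLOC][3-30 FREE]
Op 6: free(c) -> (freed c); heap: [0-30 FREE]
Op 7: d = malloc(6) -> d = 0; heap: [0-5 ALLOC][6-30 FREE]
Op 8: e = malloc(5) -> e = 6; heap: [0-5 ALLOC][6-10 ALLOC][11-30 FREE]
free(e): e = 6 -> block [6-10 ALLOC]; mark free, coalesce with adjacent free neighbors -> [0-5 ALLOC][6-30 FREE]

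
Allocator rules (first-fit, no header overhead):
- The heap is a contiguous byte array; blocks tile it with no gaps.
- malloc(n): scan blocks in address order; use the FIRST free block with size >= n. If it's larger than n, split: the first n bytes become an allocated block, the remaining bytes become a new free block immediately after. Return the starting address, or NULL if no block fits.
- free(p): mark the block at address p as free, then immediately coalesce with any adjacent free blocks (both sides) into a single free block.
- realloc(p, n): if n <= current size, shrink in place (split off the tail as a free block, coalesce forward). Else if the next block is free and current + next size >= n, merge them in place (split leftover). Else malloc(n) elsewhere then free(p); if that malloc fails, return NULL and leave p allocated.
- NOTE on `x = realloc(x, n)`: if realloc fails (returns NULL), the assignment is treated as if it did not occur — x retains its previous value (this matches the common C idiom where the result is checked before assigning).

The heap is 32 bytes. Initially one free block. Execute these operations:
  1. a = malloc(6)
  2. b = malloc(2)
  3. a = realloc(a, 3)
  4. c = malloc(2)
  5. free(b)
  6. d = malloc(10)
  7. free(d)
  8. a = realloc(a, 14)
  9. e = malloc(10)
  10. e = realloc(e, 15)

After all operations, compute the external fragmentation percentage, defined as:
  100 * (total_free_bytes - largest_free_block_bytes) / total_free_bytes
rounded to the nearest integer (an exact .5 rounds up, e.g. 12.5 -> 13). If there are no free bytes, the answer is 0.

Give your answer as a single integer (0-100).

Answer: 50

Derivation:
Op 1: a = malloc(6) -> a = 0; heap: [0-5 ALLOC][6-31 FREE]
Op 2: b = malloc(2) -> b = 6; heap: [0-5 ALLOC][6-7 ALLOC][8-31 FREE]
Op 3: a = realloc(a, 3) -> a = 0; heap: [0-2 ALLOC][3-5 FREE][6-7 ALLOC][8-31 FREE]
Op 4: c = malloc(2) -> c = 3; heap: [0-2 ALLOC][3-4 ALLOC][5-5 FREE][6-7 ALLOC][8-31 FREE]
Op 5: free(b) -> (freed b); heap: [0-2 ALLOC][3-4 ALLOC][5-31 FREE]
Op 6: d = malloc(10) -> d = 5; heap: [0-2 ALLOC][3-4 ALLOC][5-14 ALLOC][15-31 FREE]
Op 7: free(d) -> (freed d); heap: [0-2 ALLOC][3-4 ALLOC][5-31 FREE]
Op 8: a = realloc(a, 14) -> a = 5; heap: [0-2 FREE][3-4 ALLOC][5-18 ALLOC][19-31 FREE]
Op 9: e = malloc(10) -> e = 19; heap: [0-2 FREE][3-4 ALLOC][5-18 ALLOC][19-28 ALLOC][29-31 FREE]
Op 10: e = realloc(e, 15) -> NULL (e unchanged); heap: [0-2 FREE][3-4 ALLOC][5-18 ALLOC][19-28 ALLOC][29-31 FREE]
Free blocks: [3 3] total_free=6 largest=3 -> 100*(6-3)/6 = 300/6 = 50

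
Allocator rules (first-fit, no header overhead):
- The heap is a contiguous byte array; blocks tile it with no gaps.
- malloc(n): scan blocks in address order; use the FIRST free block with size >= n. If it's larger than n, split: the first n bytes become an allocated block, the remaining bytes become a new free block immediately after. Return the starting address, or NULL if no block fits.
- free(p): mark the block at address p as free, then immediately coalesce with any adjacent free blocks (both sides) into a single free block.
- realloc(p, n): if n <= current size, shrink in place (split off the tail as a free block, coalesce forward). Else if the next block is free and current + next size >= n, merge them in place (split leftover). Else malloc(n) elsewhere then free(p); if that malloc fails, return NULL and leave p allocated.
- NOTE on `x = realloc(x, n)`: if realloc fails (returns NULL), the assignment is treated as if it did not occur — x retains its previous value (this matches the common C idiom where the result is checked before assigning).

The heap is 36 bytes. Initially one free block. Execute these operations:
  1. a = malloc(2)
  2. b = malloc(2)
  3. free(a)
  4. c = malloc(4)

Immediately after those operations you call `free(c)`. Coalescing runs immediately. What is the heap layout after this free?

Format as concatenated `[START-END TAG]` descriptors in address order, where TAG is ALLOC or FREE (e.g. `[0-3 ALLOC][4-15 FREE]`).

Op 1: a = malloc(2) -> a = 0; heap: [0-1 ALLOC][2-35 FREE]
Op 2: b = malloc(2) -> b = 2; heap: [0-1 ALLOC][2-3 ALLOC][4-35 FREE]
Op 3: free(a) -> (freed a); heap: [0-1 FREE][2-3 ALLOC][4-35 FREE]
Op 4: c = malloc(4) -> c = 4; heap: [0-1 FREE][2-3 ALLOC][4-7 ALLOC][8-35 FREE]
free(c): c = 4 -> block [4-7 ALLOC]; mark free, coalesce with adjacent free neighbors -> [0-1 FREE][2-3 ALLOC][4-35 FREE]

Answer: [0-1 FREE][2-3 ALLOC][4-35 FREE]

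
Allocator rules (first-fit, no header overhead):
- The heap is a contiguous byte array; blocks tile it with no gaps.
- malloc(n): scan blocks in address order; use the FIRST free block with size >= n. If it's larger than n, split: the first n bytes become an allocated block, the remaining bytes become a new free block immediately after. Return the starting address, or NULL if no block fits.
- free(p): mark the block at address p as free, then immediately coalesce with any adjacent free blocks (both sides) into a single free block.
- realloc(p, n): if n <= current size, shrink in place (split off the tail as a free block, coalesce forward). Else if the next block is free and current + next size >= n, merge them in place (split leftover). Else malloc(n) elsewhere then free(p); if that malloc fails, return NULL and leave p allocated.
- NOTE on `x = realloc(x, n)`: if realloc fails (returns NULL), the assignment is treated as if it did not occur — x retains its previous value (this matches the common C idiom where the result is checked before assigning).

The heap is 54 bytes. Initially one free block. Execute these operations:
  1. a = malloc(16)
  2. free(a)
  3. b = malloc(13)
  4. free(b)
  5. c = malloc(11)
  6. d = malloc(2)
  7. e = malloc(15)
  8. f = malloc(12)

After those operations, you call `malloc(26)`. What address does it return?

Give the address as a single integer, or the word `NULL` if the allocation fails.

Answer: NULL

Derivation:
Op 1: a = malloc(16) -> a = 0; heap: [0-15 ALLOC][16-53 FREE]
Op 2: free(a) -> (freed a); heap: [0-53 FREE]
Op 3: b = malloc(13) -> b = 0; heap: [0-12 ALLOC][13-53 FREE]
Op 4: free(b) -> (freed b); heap: [0-53 FREE]
Op 5: c = malloc(11) -> c = 0; heap: [0-10 ALLOC][11-53 FREE]
Op 6: d = malloc(2) -> d = 11; heap: [0-10 ALLOC][11-12 ALLOC][13-53 FREE]
Op 7: e = malloc(15) -> e = 13; heap: [0-10 ALLOC][11-12 ALLOC][13-27 ALLOC][28-53 FREE]
Op 8: f = malloc(12) -> f = 28; heap: [0-10 ALLOC][11-12 ALLOC][13-27 ALLOC][28-39 ALLOC][40-53 FREE]
malloc(26): first-fit scan over [0-10 ALLOC][11-12 ALLOC][13-27 ALLOC][28-39 ALLOC][40-53 FREE] -> NULL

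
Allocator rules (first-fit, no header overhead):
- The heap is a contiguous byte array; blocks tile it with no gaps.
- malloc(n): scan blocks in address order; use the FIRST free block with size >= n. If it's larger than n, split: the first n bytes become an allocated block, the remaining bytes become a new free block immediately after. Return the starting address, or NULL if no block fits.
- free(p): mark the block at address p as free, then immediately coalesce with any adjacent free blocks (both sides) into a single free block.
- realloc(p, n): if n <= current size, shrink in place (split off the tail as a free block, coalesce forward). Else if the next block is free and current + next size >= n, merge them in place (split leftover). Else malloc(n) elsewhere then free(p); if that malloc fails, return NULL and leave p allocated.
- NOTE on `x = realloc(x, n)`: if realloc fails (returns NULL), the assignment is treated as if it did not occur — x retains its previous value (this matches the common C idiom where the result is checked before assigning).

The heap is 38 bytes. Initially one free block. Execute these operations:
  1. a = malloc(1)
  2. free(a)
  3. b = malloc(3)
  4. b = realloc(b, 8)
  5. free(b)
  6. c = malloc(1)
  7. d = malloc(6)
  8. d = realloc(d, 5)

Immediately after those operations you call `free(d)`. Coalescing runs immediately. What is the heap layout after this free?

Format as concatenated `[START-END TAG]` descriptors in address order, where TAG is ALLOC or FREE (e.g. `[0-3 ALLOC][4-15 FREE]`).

Answer: [0-0 ALLOC][1-37 FREE]

Derivation:
Op 1: a = malloc(1) -> a = 0; heap: [0-0 ALLOC][1-37 FREE]
Op 2: free(a) -> (freed a); heap: [0-37 FREE]
Op 3: b = malloc(3) -> b = 0; heap: [0-2 ALLOC][3-37 FREE]
Op 4: b = realloc(b, 8) -> b = 0; heap: [0-7 ALLOC][8-37 FREE]
Op 5: free(b) -> (freed b); heap: [0-37 FREE]
Op 6: c = malloc(1) -> c = 0; heap: [0-0 ALLOC][1-37 FREE]
Op 7: d = malloc(6) -> d = 1; heap: [0-0 ALLOC][1-6 ALLOC][7-37 FREE]
Op 8: d = realloc(d, 5) -> d = 1; heap: [0-0 ALLOC][1-5 ALLOC][6-37 FREE]
free(d): d = 1 -> block [1-5 ALLOC]; mark free, coalesce with adjacent free neighbors -> [0-0 ALLOC][1-37 FREE]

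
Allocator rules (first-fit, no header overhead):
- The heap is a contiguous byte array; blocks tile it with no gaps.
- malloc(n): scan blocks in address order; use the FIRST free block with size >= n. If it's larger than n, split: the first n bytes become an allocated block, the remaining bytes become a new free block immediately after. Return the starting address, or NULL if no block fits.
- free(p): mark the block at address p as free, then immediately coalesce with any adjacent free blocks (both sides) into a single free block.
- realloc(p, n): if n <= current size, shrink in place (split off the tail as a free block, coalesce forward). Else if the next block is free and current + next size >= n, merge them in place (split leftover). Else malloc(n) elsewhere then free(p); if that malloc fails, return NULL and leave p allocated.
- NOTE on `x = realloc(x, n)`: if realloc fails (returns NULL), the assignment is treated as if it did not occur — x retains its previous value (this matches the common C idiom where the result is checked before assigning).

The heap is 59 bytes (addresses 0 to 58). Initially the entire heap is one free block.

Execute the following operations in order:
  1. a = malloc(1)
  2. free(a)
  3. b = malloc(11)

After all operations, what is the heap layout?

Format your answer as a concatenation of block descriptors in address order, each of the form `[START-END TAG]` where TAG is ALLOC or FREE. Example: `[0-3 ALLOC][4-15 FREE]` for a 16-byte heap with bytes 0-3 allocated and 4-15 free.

Op 1: a = malloc(1) -> a = 0; heap: [0-0 ALLOC][1-58 FREE]
Op 2: free(a) -> (freed a); heap: [0-58 FREE]
Op 3: b = malloc(11) -> b = 0; heap: [0-10 ALLOC][11-58 FREE]

Answer: [0-10 ALLOC][11-58 FREE]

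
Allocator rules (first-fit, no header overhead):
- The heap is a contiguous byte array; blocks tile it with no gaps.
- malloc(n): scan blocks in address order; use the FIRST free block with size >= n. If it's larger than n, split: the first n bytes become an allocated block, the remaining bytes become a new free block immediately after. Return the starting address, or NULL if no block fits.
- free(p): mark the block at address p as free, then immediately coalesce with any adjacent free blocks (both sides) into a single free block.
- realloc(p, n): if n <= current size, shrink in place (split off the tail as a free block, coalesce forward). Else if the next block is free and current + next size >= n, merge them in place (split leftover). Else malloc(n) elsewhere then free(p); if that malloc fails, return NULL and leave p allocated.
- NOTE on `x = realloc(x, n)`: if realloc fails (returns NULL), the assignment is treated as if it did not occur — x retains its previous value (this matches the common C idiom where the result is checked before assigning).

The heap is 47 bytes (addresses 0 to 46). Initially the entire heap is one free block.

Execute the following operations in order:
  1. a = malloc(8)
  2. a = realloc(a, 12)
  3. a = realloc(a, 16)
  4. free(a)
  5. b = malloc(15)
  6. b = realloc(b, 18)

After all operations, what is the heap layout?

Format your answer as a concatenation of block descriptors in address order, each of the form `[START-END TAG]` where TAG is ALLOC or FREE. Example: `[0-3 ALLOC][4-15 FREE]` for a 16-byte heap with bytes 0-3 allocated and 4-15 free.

Answer: [0-17 ALLOC][18-46 FREE]

Derivation:
Op 1: a = malloc(8) -> a = 0; heap: [0-7 ALLOC][8-46 FREE]
Op 2: a = realloc(a, 12) -> a = 0; heap: [0-11 ALLOC][12-46 FREE]
Op 3: a = realloc(a, 16) -> a = 0; heap: [0-15 ALLOC][16-46 FREE]
Op 4: free(a) -> (freed a); heap: [0-46 FREE]
Op 5: b = malloc(15) -> b = 0; heap: [0-14 ALLOC][15-46 FREE]
Op 6: b = realloc(b, 18) -> b = 0; heap: [0-17 ALLOC][18-46 FREE]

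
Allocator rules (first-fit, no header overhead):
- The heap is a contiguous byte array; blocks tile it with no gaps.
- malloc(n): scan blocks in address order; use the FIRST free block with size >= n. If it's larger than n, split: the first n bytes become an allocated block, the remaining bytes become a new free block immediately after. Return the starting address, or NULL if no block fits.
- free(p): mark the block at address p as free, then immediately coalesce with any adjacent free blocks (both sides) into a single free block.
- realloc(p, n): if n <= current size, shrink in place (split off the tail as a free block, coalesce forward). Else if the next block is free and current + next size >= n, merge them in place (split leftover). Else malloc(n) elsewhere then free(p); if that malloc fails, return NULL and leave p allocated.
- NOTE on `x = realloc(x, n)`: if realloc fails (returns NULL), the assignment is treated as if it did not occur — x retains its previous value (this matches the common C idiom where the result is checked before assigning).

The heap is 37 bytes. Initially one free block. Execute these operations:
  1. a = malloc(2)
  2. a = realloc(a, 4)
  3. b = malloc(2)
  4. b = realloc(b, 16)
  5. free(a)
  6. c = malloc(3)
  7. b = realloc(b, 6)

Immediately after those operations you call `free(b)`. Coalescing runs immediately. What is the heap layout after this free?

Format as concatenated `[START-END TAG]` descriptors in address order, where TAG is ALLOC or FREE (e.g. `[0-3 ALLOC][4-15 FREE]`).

Op 1: a = malloc(2) -> a = 0; heap: [0-1 ALLOC][2-36 FREE]
Op 2: a = realloc(a, 4) -> a = 0; heap: [0-3 ALLOC][4-36 FREE]
Op 3: b = malloc(2) -> b = 4; heap: [0-3 ALLOC][4-5 ALLOC][6-36 FREE]
Op 4: b = realloc(b, 16) -> b = 4; heap: [0-3 ALLOC][4-19 ALLOC][20-36 FREE]
Op 5: free(a) -> (freed a); heap: [0-3 FREE][4-19 ALLOC][20-36 FREE]
Op 6: c = malloc(3) -> c = 0; heap: [0-2 ALLOC][3-3 FREE][4-19 ALLOC][20-36 FREE]
Op 7: b = realloc(b, 6) -> b = 4; heap: [0-2 ALLOC][3-3 FREE][4-9 ALLOC][10-36 FREE]
free(b): b = 4 -> block [4-9 ALLOC]; mark free, coalesce with adjacent free neighbors -> [0-2 ALLOC][3-36 FREE]

Answer: [0-2 ALLOC][3-36 FREE]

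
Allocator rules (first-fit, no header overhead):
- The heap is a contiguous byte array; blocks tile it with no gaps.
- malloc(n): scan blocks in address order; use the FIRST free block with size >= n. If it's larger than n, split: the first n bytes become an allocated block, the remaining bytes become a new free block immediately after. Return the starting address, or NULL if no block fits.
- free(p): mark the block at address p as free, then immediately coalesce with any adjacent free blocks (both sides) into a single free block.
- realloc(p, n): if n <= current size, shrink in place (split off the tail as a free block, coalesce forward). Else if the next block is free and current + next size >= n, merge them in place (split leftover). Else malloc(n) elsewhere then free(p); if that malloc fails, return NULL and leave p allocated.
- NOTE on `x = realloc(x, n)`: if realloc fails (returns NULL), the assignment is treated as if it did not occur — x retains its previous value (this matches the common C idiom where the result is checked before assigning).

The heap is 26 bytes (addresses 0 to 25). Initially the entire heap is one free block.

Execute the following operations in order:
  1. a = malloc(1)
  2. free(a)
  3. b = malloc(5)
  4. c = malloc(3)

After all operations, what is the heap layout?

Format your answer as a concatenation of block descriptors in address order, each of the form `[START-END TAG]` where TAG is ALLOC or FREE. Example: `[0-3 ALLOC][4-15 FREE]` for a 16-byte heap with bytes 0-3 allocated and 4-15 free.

Op 1: a = malloc(1) -> a = 0; heap: [0-0 ALLOC][1-25 FREE]
Op 2: free(a) -> (freed a); heap: [0-25 FREE]
Op 3: b = malloc(5) -> b = 0; heap: [0-4 ALLOC][5-25 FREE]
Op 4: c = malloc(3) -> c = 5; heap: [0-4 ALLOC][5-7 ALLOC][8-25 FREE]

Answer: [0-4 ALLOC][5-7 ALLOC][8-25 FREE]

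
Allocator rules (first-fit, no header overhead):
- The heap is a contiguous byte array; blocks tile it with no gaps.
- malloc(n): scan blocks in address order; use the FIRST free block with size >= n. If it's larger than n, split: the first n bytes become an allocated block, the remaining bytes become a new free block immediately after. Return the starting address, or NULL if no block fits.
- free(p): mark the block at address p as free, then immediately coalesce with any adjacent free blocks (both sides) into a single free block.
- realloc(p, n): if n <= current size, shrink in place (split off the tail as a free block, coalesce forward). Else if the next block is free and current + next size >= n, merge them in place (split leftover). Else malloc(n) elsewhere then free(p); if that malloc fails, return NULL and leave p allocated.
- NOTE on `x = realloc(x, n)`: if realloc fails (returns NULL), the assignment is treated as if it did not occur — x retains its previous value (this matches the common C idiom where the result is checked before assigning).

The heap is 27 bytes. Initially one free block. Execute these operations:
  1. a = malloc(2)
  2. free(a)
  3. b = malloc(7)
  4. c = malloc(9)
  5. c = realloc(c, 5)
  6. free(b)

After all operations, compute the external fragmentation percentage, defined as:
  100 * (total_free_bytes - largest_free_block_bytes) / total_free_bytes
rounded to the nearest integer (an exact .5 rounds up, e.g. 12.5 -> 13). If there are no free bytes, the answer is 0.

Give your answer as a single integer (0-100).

Op 1: a = malloc(2) -> a = 0; heap: [0-1 ALLOC][2-26 FREE]
Op 2: free(a) -> (freed a); heap: [0-26 FREE]
Op 3: b = malloc(7) -> b = 0; heap: [0-6 ALLOC][7-26 FREE]
Op 4: c = malloc(9) -> c = 7; heap: [0-6 ALLOC][7-15 ALLOC][16-26 FREE]
Op 5: c = realloc(c, 5) -> c = 7; heap: [0-6 ALLOC][7-11 ALLOC][12-26 FREE]
Op 6: free(b) -> (freed b); heap: [0-6 FREE][7-11 ALLOC][12-26 FREE]
Free blocks: [7 15] total_free=22 largest=15 -> 100*(22-15)/22 = 700/22 ≈ 31.818 -> rounds to 32

Answer: 32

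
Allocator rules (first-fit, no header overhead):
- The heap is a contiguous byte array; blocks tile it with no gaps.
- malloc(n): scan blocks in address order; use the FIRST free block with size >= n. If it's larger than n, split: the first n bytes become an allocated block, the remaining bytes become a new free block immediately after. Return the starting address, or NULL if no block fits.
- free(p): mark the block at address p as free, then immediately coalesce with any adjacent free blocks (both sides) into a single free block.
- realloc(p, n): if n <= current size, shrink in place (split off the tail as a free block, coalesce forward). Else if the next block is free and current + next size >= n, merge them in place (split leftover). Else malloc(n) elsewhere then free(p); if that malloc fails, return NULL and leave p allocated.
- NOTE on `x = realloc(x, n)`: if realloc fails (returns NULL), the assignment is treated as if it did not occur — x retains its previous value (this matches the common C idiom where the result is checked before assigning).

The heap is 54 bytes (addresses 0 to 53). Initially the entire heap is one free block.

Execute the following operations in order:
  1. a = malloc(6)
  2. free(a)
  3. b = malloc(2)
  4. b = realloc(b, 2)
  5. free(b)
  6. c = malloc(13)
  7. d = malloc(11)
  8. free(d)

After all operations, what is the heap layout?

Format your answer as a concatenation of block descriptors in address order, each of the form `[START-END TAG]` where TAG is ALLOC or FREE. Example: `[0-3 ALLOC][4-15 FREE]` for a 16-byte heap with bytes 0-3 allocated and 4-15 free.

Op 1: a = malloc(6) -> a = 0; heap: [0-5 ALLOC][6-53 FREE]
Op 2: free(a) -> (freed a); heap: [0-53 FREE]
Op 3: b = malloc(2) -> b = 0; heap: [0-1 ALLOC][2-53 FREE]
Op 4: b = realloc(b, 2) -> b = 0; heap: [0-1 ALLOC][2-53 FREE]
Op 5: free(b) -> (freed b); heap: [0-53 FREE]
Op 6: c = malloc(13) -> c = 0; heap: [0-12 ALLOC][13-53 FREE]
Op 7: d = malloc(11) -> d = 13; heap: [0-12 ALLOC][13-23 ALLOC][24-53 FREE]
Op 8: free(d) -> (freed d); heap: [0-12 ALLOC][13-53 FREE]

Answer: [0-12 ALLOC][13-53 FREE]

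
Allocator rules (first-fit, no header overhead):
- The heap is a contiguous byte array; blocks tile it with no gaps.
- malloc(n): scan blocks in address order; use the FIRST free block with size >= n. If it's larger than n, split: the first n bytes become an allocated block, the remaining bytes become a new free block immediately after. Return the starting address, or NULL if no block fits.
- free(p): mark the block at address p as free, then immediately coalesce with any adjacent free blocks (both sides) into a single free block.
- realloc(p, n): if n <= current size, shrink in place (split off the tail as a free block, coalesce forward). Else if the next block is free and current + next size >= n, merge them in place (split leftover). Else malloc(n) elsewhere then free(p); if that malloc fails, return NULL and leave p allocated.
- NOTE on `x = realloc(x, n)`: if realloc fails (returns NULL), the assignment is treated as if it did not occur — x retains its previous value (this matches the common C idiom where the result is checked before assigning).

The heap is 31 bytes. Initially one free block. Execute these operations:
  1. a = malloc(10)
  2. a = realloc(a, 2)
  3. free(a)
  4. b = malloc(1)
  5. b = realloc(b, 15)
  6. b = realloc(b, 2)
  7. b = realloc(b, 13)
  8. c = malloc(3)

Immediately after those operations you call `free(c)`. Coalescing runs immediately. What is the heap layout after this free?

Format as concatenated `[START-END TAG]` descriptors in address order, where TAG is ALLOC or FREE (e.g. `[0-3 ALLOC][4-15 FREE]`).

Op 1: a = malloc(10) -> a = 0; heap: [0-9 ALLOC][10-30 FREE]
Op 2: a = realloc(a, 2) -> a = 0; heap: [0-1 ALLOC][2-30 FREE]
Op 3: free(a) -> (freed a); heap: [0-30 FREE]
Op 4: b = malloc(1) -> b = 0; heap: [0-0 ALLOC][1-30 FREE]
Op 5: b = realloc(b, 15) -> b = 0; heap: [0-14 ALLOC][15-30 FREE]
Op 6: b = realloc(b, 2) -> b = 0; heap: [0-1 ALLOC][2-30 FREE]
Op 7: b = realloc(b, 13) -> b = 0; heap: [0-12 ALLOC][13-30 FREE]
Op 8: c = malloc(3) -> c = 13; heap: [0-12 ALLOC][13-15 ALLOC][16-30 FREE]
free(c): c = 13 -> block [13-15 ALLOC]; mark free, coalesce with adjacent free neighbors -> [0-12 ALLOC][13-30 FREE]

Answer: [0-12 ALLOC][13-30 FREE]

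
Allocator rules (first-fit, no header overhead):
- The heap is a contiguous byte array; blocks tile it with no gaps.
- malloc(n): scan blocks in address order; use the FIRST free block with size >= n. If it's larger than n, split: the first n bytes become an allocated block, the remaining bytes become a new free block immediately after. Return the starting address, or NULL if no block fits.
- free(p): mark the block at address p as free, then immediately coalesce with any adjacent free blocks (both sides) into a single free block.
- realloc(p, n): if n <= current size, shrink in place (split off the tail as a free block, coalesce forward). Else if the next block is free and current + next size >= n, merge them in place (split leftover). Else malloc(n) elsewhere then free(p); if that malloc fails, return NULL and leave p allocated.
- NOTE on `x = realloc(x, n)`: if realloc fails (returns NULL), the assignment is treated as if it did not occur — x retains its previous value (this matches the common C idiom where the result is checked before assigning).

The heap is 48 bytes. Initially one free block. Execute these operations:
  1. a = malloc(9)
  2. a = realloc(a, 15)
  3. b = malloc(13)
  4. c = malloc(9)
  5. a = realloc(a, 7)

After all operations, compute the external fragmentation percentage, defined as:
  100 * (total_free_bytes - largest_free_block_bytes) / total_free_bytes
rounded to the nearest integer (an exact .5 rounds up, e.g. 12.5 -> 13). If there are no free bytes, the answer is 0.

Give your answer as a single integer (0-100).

Op 1: a = malloc(9) -> a = 0; heap: [0-8 ALLOC][9-47 FREE]
Op 2: a = realloc(a, 15) -> a = 0; heap: [0-14 ALLOC][15-47 FREE]
Op 3: b = malloc(13) -> b = 15; heap: [0-14 ALLOC][15-27 ALLOC][28-47 FREE]
Op 4: c = malloc(9) -> c = 28; heap: [0-14 ALLOC][15-27 ALLOC][28-36 ALLOC][37-47 FREE]
Op 5: a = realloc(a, 7) -> a = 0; heap: [0-6 ALLOC][7-14 FREE][15-27 ALLOC][28-36 ALLOC][37-47 FREE]
Free blocks: [8 11] total_free=19 largest=11 -> 100*(19-11)/19 = 800/19 ≈ 42.105 -> rounds to 42

Answer: 42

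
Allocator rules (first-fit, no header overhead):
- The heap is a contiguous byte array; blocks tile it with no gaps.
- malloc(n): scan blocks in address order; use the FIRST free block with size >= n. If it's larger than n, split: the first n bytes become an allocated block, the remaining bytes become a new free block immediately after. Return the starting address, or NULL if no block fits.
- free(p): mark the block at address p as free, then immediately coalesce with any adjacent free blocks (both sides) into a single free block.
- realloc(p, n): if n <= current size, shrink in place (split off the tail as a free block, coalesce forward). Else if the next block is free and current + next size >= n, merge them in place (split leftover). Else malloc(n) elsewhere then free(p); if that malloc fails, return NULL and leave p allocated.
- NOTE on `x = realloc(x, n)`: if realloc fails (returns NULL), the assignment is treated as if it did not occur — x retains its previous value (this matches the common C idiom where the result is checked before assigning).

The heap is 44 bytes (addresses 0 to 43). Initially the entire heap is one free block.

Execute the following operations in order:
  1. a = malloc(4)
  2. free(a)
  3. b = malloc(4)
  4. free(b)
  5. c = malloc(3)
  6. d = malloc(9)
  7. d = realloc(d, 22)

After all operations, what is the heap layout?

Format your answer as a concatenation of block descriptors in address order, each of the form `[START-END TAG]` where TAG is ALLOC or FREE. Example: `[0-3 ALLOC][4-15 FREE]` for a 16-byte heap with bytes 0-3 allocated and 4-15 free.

Answer: [0-2 ALLOC][3-24 ALLOC][25-43 FREE]

Derivation:
Op 1: a = malloc(4) -> a = 0; heap: [0-3 ALLOC][4-43 FREE]
Op 2: free(a) -> (freed a); heap: [0-43 FREE]
Op 3: b = malloc(4) -> b = 0; heap: [0-3 ALLOC][4-43 FREE]
Op 4: free(b) -> (freed b); heap: [0-43 FREE]
Op 5: c = malloc(3) -> c = 0; heap: [0-2 ALLOC][3-43 FREE]
Op 6: d = malloc(9) -> d = 3; heap: [0-2 ALLOC][3-11 ALLOC][12-43 FREE]
Op 7: d = realloc(d, 22) -> d = 3; heap: [0-2 ALLOC][3-24 ALLOC][25-43 FREE]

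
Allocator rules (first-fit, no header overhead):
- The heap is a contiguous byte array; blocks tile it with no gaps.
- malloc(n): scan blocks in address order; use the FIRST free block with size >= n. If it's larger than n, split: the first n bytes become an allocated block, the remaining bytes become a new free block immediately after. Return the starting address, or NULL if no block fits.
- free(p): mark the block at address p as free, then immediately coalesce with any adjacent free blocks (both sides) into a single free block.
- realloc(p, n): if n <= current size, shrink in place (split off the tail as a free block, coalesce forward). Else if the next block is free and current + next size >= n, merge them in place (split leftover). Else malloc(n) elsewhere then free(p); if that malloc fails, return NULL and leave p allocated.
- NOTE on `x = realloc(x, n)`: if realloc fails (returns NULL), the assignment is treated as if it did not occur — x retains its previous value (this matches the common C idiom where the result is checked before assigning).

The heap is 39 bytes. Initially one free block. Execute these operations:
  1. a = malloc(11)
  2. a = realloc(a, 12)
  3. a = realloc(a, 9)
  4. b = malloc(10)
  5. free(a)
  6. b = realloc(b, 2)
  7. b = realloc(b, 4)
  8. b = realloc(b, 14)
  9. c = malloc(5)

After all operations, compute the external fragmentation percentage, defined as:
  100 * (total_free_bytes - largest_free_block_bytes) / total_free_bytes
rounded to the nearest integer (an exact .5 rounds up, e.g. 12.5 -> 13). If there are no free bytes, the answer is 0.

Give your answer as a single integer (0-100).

Answer: 20

Derivation:
Op 1: a = malloc(11) -> a = 0; heap: [0-10 ALLOC][11-38 FREE]
Op 2: a = realloc(a, 12) -> a = 0; heap: [0-11 ALLOC][12-38 FREE]
Op 3: a = realloc(a, 9) -> a = 0; heap: [0-8 ALLOC][9-38 FREE]
Op 4: b = malloc(10) -> b = 9; heap: [0-8 ALLOC][9-18 ALLOC][19-38 FREE]
Op 5: free(a) -> (freed a); heap: [0-8 FREE][9-18 ALLOC][19-38 FREE]
Op 6: b = realloc(b, 2) -> b = 9; heap: [0-8 FREE][9-10 ALLOC][11-38 FREE]
Op 7: b = realloc(b, 4) -> b = 9; heap: [0-8 FREE][9-12 ALLOC][13-38 FREE]
Op 8: b = realloc(b, 14) -> b = 9; heap: [0-8 FREE][9-22 ALLOC][23-38 FREE]
Op 9: c = malloc(5) -> c = 0; heap: [0-4 ALLOC][5-8 FREE][9-22 ALLOC][23-38 FREE]
Free blocks: [4 16] total_free=20 largest=16 -> 100*(20-16)/20 = 400/20 = 20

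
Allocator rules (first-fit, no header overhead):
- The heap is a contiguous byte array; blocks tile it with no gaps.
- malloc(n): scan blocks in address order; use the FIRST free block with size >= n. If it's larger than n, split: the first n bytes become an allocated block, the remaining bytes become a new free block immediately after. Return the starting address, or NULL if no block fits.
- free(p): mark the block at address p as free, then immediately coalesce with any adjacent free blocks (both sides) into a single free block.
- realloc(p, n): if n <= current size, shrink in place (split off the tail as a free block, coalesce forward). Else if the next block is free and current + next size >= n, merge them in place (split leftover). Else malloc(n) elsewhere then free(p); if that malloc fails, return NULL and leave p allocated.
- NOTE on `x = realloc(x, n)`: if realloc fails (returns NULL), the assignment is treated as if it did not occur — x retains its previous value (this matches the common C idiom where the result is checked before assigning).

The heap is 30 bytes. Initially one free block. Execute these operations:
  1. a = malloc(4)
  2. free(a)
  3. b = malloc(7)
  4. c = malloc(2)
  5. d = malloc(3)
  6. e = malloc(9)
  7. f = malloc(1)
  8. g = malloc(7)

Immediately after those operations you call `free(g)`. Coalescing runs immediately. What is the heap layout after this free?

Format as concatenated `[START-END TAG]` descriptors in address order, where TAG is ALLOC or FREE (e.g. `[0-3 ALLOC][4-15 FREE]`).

Op 1: a = malloc(4) -> a = 0; heap: [0-3 ALLOC][4-29 FREE]
Op 2: free(a) -> (freed a); heap: [0-29 FREE]
Op 3: b = malloc(7) -> b = 0; heap: [0-6 ALLOC][7-29 FREE]
Op 4: c = malloc(2) -> c = 7; heap: [0-6 ALLOC][7-8 ALLOC][9-29 FREE]
Op 5: d = malloc(3) -> d = 9; heap: [0-6 ALLOC][7-8 ALLOC][9-11 ALLOC][12-29 FREE]
Op 6: e = malloc(9) -> e = 12; heap: [0-6 ALLOC][7-8 ALLOC][9-11 ALLOC][12-20 ALLOC][21-29 FREE]
Op 7: f = malloc(1) -> f = 21; heap: [0-6 ALLOC][7-8 ALLOC][9-11 ALLOC][12-20 ALLOC][21-21 ALLOC][22-29 FREE]
Op 8: g = malloc(7) -> g = 22; heap: [0-6 ALLOC][7-8 ALLOC][9-11 ALLOC][12-20 ALLOC][21-21 ALLOC][22-28 ALLOC][29-29 FREE]
free(g): g = 22 -> block [22-28 ALLOC]; mark free, coalesce with adjacent free neighbors -> [0-6 ALLOC][7-8 ALLOC][9-11 ALLOC][12-20 ALLOC][21-21 ALLOC][22-29 FREE]

Answer: [0-6 ALLOC][7-8 ALLOC][9-11 ALLOC][12-20 ALLOC][21-21 ALLOC][22-29 FREE]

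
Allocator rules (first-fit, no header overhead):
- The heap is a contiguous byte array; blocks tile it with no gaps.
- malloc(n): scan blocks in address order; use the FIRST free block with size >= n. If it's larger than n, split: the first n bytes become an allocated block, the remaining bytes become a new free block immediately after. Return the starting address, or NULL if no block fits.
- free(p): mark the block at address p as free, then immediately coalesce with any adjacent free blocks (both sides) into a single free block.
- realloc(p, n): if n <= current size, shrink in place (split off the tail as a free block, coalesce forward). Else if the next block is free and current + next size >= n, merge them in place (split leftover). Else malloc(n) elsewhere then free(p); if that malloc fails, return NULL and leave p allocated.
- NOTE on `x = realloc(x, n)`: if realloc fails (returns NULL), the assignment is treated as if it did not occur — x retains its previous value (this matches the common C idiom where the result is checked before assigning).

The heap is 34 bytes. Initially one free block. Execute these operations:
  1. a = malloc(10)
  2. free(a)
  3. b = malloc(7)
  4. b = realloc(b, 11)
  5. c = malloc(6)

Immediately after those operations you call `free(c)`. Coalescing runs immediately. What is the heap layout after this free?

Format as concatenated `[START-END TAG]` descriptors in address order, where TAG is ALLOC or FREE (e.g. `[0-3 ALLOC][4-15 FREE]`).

Answer: [0-10 ALLOC][11-33 FREE]

Derivation:
Op 1: a = malloc(10) -> a = 0; heap: [0-9 ALLOC][10-33 FREE]
Op 2: free(a) -> (freed a); heap: [0-33 FREE]
Op 3: b = malloc(7) -> b = 0; heap: [0-6 ALLOC][7-33 FREE]
Op 4: b = realloc(b, 11) -> b = 0; heap: [0-10 ALLOC][11-33 FREE]
Op 5: c = malloc(6) -> c = 11; heap: [0-10 ALLOC][11-16 ALLOC][17-33 FREE]
free(c): c = 11 -> block [11-16 ALLOC]; mark free, coalesce with adjacent free neighbors -> [0-10 ALLOC][11-33 FREE]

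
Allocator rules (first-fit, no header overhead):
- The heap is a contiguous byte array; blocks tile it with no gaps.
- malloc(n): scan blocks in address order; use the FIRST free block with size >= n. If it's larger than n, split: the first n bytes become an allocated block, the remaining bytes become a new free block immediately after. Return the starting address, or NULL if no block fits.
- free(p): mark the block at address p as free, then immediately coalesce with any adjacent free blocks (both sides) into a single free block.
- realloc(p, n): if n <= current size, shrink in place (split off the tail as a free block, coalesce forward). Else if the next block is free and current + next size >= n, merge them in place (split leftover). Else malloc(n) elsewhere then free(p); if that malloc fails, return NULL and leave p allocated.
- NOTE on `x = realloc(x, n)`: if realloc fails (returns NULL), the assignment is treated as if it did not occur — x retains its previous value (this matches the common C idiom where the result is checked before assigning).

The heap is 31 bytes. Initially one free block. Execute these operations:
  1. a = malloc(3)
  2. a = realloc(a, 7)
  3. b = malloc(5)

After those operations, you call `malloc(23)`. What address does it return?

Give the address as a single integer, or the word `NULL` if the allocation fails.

Op 1: a = malloc(3) -> a = 0; heap: [0-2 ALLOC][3-30 FREE]
Op 2: a = realloc(a, 7) -> a = 0; heap: [0-6 ALLOC][7-30 FREE]
Op 3: b = malloc(5) -> b = 7; heap: [0-6 ALLOC][7-11 ALLOC][12-30 FREE]
malloc(23): first-fit scan over [0-6 ALLOC][7-11 ALLOC][12-30 FREE] -> NULL

Answer: NULL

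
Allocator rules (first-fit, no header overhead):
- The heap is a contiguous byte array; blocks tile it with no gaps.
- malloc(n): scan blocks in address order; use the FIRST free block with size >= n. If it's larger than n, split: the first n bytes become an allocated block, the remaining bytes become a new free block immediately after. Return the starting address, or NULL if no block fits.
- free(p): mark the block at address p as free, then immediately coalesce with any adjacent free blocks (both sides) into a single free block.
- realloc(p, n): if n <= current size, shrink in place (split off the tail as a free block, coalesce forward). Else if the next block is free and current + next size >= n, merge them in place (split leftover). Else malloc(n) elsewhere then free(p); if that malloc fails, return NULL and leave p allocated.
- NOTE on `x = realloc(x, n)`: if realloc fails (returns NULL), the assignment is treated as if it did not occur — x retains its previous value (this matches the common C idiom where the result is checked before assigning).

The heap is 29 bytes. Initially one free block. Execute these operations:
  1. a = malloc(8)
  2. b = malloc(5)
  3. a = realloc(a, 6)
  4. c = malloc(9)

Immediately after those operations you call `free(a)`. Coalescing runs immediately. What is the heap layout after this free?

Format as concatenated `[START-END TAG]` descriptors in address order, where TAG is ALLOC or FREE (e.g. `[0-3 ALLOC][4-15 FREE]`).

Op 1: a = malloc(8) -> a = 0; heap: [0-7 ALLOC][8-28 FREE]
Op 2: b = malloc(5) -> b = 8; heap: [0-7 ALLOC][8-12 ALLOC][13-28 FREE]
Op 3: a = realloc(a, 6) -> a = 0; heap: [0-5 ALLOC][6-7 FREE][8-12 ALLOC][13-28 FREE]
Op 4: c = malloc(9) -> c = 13; heap: [0-5 ALLOC][6-7 FREE][8-12 ALLOC][13-21 ALLOC][22-28 FREE]
free(a): a = 0 -> block [0-5 ALLOC]; mark free, coalesce with adjacent free neighbors -> [0-7 FREE][8-12 ALLOC][13-21 ALLOC][22-28 FREE]

Answer: [0-7 FREE][8-12 ALLOC][13-21 ALLOC][22-28 FREE]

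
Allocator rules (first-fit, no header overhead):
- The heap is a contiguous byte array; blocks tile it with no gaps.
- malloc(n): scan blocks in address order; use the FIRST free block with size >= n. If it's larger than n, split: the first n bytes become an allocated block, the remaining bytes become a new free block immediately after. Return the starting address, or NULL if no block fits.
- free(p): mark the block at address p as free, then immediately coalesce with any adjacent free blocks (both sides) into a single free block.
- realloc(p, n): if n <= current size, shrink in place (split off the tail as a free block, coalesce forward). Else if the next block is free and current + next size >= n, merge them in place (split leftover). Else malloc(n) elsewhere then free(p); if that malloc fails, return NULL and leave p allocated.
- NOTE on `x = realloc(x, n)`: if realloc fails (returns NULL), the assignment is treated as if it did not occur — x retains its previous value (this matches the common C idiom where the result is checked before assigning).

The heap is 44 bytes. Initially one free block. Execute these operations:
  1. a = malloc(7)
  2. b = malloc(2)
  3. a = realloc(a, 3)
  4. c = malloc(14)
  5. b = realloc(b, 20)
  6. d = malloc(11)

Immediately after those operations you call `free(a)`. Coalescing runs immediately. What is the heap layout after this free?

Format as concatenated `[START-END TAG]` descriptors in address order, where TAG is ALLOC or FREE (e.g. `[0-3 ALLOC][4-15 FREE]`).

Answer: [0-8 FREE][9-22 ALLOC][23-42 ALLOC][43-43 FREE]

Derivation:
Op 1: a = malloc(7) -> a = 0; heap: [0-6 ALLOC][7-43 FREE]
Op 2: b = malloc(2) -> b = 7; heap: [0-6 ALLOC][7-8 ALLOC][9-43 FREE]
Op 3: a = realloc(a, 3) -> a = 0; heap: [0-2 ALLOC][3-6 FREE][7-8 ALLOC][9-43 FREE]
Op 4: c = malloc(14) -> c = 9; heap: [0-2 ALLOC][3-6 FREE][7-8 ALLOC][9-22 ALLOC][23-43 FREE]
Op 5: b = realloc(b, 20) -> b = 23; heap: [0-2 ALLOC][3-8 FREE][9-22 ALLOC][23-42 ALLOC][43-43 FREE]
Op 6: d = malloc(11) -> d = NULL; heap: [0-2 ALLOC][3-8 FREE][9-22 ALLOC][23-42 ALLOC][43-43 FREE]
free(a): a = 0 -> block [0-2 ALLOC]; mark free, coalesce with adjacent free neighbors -> [0-8 FREE][9-22 ALLOC][23-42 ALLOC][43-43 FREE]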